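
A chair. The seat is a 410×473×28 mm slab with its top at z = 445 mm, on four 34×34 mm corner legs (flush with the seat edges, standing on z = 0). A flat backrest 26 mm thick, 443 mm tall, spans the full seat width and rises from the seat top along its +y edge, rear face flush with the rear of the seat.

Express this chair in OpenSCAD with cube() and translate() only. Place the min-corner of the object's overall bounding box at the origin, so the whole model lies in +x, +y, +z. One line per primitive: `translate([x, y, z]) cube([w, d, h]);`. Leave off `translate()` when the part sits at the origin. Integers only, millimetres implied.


translate([0, 0, 417]) cube([410, 473, 28]);
cube([34, 34, 417]);
translate([376, 0, 0]) cube([34, 34, 417]);
translate([0, 439, 0]) cube([34, 34, 417]);
translate([376, 439, 0]) cube([34, 34, 417]);
translate([0, 447, 445]) cube([410, 26, 443]);


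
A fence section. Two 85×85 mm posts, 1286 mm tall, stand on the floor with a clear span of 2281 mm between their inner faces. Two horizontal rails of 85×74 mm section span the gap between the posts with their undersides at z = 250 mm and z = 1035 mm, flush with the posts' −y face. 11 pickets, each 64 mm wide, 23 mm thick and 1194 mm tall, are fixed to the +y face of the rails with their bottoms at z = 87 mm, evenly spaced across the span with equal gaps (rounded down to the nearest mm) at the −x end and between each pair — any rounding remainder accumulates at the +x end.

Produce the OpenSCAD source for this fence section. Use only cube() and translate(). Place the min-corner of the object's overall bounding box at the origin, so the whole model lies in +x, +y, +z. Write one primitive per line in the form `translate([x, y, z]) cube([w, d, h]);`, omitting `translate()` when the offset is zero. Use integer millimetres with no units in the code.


cube([85, 85, 1286]);
translate([2366, 0, 0]) cube([85, 85, 1286]);
translate([85, 0, 250]) cube([2281, 85, 74]);
translate([85, 0, 1035]) cube([2281, 85, 74]);
translate([216, 85, 87]) cube([64, 23, 1194]);
translate([411, 85, 87]) cube([64, 23, 1194]);
translate([606, 85, 87]) cube([64, 23, 1194]);
translate([801, 85, 87]) cube([64, 23, 1194]);
translate([996, 85, 87]) cube([64, 23, 1194]);
translate([1191, 85, 87]) cube([64, 23, 1194]);
translate([1386, 85, 87]) cube([64, 23, 1194]);
translate([1581, 85, 87]) cube([64, 23, 1194]);
translate([1776, 85, 87]) cube([64, 23, 1194]);
translate([1971, 85, 87]) cube([64, 23, 1194]);
translate([2166, 85, 87]) cube([64, 23, 1194]);


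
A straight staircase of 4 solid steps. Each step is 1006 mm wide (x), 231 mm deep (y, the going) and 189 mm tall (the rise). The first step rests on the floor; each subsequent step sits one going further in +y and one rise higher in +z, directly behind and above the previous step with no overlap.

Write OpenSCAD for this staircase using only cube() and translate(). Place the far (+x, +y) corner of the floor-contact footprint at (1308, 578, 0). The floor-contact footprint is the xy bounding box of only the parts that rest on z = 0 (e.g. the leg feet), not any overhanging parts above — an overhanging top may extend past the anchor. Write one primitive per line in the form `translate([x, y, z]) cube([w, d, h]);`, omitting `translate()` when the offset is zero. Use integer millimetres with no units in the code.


translate([302, 347, 0]) cube([1006, 231, 189]);
translate([302, 578, 189]) cube([1006, 231, 189]);
translate([302, 809, 378]) cube([1006, 231, 189]);
translate([302, 1040, 567]) cube([1006, 231, 189]);


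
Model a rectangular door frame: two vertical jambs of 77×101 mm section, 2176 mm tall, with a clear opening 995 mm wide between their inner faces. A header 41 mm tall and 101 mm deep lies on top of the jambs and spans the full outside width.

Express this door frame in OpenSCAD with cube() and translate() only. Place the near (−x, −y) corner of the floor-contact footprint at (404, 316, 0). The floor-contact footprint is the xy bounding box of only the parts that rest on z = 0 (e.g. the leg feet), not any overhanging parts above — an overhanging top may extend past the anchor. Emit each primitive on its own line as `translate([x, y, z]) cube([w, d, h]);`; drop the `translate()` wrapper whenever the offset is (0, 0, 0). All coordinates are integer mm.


translate([404, 316, 0]) cube([77, 101, 2176]);
translate([1476, 316, 0]) cube([77, 101, 2176]);
translate([404, 316, 2176]) cube([1149, 101, 41]);


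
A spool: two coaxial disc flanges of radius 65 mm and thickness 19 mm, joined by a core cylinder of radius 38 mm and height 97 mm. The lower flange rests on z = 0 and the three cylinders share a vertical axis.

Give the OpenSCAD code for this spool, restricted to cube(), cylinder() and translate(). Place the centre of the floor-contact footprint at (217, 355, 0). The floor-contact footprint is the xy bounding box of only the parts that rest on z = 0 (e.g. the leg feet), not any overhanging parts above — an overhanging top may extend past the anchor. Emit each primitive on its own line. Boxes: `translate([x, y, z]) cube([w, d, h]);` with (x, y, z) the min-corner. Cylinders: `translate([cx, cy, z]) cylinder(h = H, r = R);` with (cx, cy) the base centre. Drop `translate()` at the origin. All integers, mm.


translate([217, 355, 0]) cylinder(h = 19, r = 65);
translate([217, 355, 19]) cylinder(h = 97, r = 38);
translate([217, 355, 116]) cylinder(h = 19, r = 65);


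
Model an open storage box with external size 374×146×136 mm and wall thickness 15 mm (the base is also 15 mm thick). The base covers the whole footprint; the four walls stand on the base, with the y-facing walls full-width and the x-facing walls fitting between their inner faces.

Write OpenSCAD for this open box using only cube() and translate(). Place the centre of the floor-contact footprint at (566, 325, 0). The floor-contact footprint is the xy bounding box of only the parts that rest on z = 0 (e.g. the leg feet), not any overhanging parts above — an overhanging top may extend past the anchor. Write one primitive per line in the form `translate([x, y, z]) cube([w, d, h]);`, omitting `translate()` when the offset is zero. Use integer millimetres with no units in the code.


translate([379, 252, 0]) cube([374, 146, 15]);
translate([379, 252, 15]) cube([374, 15, 121]);
translate([379, 383, 15]) cube([374, 15, 121]);
translate([379, 267, 15]) cube([15, 116, 121]);
translate([738, 267, 15]) cube([15, 116, 121]);


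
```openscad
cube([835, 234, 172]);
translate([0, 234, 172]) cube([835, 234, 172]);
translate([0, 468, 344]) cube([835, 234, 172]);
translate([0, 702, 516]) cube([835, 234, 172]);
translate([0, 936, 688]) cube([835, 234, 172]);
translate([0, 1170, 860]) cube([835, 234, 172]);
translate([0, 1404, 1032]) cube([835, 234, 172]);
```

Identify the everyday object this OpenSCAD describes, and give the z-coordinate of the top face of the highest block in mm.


A staircase. The total rise is 1204 mm.

7 identical blocks, each offset up and back from the previous — a staircase. Each step is 172 mm tall and there are 7 of them, so the total rise is 7 × 172 = 1204 mm.


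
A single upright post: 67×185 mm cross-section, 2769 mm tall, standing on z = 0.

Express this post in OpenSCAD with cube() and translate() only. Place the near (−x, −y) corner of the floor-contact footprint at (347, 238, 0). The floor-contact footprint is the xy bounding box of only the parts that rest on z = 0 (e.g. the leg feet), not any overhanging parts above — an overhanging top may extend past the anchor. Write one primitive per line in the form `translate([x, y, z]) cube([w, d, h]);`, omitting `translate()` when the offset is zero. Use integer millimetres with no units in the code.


translate([347, 238, 0]) cube([67, 185, 2769]);


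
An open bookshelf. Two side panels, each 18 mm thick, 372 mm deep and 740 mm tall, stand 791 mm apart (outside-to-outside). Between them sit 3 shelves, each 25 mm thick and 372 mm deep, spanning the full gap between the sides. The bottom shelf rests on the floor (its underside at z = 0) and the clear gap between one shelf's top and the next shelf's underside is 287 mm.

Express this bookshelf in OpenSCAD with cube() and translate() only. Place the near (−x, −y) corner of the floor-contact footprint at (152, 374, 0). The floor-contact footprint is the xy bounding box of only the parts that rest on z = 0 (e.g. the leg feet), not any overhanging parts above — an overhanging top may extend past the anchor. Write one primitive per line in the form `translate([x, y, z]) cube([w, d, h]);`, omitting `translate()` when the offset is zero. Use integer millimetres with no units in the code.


translate([152, 374, 0]) cube([18, 372, 740]);
translate([925, 374, 0]) cube([18, 372, 740]);
translate([170, 374, 0]) cube([755, 372, 25]);
translate([170, 374, 312]) cube([755, 372, 25]);
translate([170, 374, 624]) cube([755, 372, 25]);


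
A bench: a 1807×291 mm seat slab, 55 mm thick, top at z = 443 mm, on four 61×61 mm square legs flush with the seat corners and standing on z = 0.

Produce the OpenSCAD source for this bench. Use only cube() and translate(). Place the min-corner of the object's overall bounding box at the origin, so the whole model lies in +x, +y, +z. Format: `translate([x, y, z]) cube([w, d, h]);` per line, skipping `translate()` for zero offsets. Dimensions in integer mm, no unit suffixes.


// leg_h = 443 − 55 = 388
translate([0, 0, 388]) cube([1807, 291, 55]);
cube([61, 61, 388]);
translate([0, 230, 0]) cube([61, 61, 388]);
translate([1746, 0, 0]) cube([61, 61, 388]);
translate([1746, 230, 0]) cube([61, 61, 388]);


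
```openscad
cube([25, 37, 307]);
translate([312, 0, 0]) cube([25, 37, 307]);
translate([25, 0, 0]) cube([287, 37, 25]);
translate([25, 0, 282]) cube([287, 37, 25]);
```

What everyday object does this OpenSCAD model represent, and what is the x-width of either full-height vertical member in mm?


A picture frame. The border width is 25 mm.

Four thin pieces enclosing a rectangular opening — a picture frame. The two full-height stiles are 307 mm tall; the top rail sits at z = 282 and is 25 mm tall, so the border above the opening is 307 − 282 = 25 mm, matching the stile x-width.


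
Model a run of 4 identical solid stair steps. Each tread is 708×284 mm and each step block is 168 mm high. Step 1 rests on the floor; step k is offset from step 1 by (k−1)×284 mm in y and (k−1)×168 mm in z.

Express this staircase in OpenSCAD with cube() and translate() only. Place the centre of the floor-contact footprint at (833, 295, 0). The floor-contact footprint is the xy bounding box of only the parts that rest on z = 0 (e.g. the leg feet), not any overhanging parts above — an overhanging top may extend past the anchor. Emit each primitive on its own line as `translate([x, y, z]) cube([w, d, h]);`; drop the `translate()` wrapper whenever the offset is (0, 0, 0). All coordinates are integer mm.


translate([479, 153, 0]) cube([708, 284, 168]);
translate([479, 437, 168]) cube([708, 284, 168]);
translate([479, 721, 336]) cube([708, 284, 168]);
translate([479, 1005, 504]) cube([708, 284, 168]);


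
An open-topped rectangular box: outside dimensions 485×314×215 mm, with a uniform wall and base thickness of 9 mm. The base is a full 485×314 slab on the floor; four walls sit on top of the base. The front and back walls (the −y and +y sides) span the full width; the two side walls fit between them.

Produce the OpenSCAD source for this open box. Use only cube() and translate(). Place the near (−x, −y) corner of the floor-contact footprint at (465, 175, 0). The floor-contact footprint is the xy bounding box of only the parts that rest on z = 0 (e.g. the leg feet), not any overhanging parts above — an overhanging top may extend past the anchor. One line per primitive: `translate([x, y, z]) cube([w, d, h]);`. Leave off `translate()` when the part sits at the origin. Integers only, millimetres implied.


translate([465, 175, 0]) cube([485, 314, 9]);
translate([465, 175, 9]) cube([485, 9, 206]);
translate([465, 480, 9]) cube([485, 9, 206]);
translate([465, 184, 9]) cube([9, 296, 206]);
translate([941, 184, 9]) cube([9, 296, 206]);


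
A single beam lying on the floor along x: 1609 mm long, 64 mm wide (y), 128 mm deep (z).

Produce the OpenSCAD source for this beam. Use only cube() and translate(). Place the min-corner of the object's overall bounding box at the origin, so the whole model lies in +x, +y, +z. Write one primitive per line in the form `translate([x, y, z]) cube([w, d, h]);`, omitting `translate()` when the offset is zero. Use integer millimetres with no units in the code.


cube([1609, 64, 128]);


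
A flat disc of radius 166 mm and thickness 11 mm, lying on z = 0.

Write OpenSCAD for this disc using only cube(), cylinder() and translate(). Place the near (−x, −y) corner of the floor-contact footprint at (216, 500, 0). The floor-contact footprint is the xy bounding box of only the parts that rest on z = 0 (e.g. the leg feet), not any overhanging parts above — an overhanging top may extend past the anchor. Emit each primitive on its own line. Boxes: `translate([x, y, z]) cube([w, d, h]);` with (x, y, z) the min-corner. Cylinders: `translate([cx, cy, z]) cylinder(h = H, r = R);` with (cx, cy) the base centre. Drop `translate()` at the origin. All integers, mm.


translate([382, 666, 0]) cylinder(h = 11, r = 166);


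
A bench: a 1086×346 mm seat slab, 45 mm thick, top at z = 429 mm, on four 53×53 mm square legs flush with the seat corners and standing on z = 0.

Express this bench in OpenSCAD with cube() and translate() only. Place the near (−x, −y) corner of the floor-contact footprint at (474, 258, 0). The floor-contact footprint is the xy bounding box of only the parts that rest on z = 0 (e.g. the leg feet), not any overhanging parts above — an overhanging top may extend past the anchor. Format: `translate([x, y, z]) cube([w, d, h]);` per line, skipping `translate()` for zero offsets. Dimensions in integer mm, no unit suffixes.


translate([474, 258, 384]) cube([1086, 346, 45]);
translate([474, 258, 0]) cube([53, 53, 384]);
translate([474, 551, 0]) cube([53, 53, 384]);
translate([1507, 258, 0]) cube([53, 53, 384]);
translate([1507, 551, 0]) cube([53, 53, 384]);


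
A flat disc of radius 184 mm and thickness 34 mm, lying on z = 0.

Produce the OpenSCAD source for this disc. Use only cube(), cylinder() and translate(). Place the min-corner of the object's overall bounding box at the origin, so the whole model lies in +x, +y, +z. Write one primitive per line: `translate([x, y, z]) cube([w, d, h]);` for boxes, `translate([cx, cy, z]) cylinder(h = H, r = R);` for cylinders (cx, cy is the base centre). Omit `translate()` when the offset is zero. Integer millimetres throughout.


translate([184, 184, 0]) cylinder(h = 34, r = 184);


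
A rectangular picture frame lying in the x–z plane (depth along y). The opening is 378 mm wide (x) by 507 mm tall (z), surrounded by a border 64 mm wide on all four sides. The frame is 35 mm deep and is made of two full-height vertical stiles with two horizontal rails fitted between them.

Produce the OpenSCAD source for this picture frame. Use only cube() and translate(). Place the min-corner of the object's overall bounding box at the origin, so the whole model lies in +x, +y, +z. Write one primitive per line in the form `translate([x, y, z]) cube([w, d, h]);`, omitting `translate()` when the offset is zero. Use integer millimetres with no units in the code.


cube([64, 35, 635]);
translate([442, 0, 0]) cube([64, 35, 635]);
translate([64, 0, 0]) cube([378, 35, 64]);
translate([64, 0, 571]) cube([378, 35, 64]);


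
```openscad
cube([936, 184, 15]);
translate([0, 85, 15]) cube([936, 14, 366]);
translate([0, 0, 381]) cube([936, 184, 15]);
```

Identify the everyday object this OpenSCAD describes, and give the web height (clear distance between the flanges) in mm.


An I-beam. The web height is 366 mm.

Two wide flanges with a thin centred web — an I-beam. Overall 396 mm minus two 15 mm flanges gives a web of 396 − 2·15 = 366 mm.


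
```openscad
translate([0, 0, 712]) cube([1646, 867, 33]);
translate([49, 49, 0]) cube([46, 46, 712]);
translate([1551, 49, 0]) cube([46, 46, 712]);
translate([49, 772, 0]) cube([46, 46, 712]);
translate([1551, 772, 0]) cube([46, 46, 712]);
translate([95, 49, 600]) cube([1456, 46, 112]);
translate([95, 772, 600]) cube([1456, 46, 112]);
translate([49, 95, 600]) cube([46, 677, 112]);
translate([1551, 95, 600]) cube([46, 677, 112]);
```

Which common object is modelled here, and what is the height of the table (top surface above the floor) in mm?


A table. The table height is 745 mm.

A 1646×867×33 slab sits at z = 712 on four 46 mm square posts — a table. The top surface is at 712 + 33 = 745 mm.


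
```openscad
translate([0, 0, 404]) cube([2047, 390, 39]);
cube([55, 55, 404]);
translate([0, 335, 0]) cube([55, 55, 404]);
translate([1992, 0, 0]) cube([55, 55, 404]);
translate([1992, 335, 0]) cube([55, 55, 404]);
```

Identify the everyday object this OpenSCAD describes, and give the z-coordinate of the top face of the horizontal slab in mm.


A bench. The seat-top height is 443 mm.

A long slab on four corner posts — a bench. The slab sits at z = 404 with thickness 39, so the top is 404 + 39 = 443 mm.


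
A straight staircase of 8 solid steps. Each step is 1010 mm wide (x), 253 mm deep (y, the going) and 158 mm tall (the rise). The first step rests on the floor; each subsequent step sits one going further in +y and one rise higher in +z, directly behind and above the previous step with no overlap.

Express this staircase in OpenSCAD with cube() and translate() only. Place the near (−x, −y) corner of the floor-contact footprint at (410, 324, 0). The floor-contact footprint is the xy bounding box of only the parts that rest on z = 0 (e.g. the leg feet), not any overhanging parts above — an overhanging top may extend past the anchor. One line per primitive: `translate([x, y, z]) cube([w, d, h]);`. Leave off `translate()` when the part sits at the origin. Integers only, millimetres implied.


translate([410, 324, 0]) cube([1010, 253, 158]);
translate([410, 577, 158]) cube([1010, 253, 158]);
translate([410, 830, 316]) cube([1010, 253, 158]);
translate([410, 1083, 474]) cube([1010, 253, 158]);
translate([410, 1336, 632]) cube([1010, 253, 158]);
translate([410, 1589, 790]) cube([1010, 253, 158]);
translate([410, 1842, 948]) cube([1010, 253, 158]);
translate([410, 2095, 1106]) cube([1010, 253, 158]);


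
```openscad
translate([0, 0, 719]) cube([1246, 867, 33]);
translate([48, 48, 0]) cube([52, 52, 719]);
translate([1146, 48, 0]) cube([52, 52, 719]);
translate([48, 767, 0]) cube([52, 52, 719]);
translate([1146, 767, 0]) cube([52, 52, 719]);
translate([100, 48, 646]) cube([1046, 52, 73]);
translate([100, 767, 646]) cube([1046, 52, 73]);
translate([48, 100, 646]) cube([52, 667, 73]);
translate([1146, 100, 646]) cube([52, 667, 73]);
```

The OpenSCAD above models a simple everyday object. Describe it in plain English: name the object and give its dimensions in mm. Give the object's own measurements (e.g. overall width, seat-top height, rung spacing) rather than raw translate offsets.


A table: top 1246 mm (x) × 867 mm (y), 33 mm thick, upper face at z = 752 mm, on four 52×52 mm square legs, each inset 48 mm from the nearest pair of top edges from z = 0 to the bottom of the top. Four apron rails, 52 mm thick and 73 mm tall, run between adjacent legs with their top edges flush with the underside of the top and their outer faces flush with the legs' outer faces.


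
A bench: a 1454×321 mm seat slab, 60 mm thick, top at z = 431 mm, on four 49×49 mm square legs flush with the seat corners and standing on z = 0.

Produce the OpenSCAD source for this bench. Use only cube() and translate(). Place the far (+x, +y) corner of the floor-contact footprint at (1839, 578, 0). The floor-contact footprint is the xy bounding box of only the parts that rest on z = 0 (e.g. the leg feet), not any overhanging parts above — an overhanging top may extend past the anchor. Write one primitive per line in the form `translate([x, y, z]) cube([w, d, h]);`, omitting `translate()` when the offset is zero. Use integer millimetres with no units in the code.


translate([385, 257, 371]) cube([1454, 321, 60]);
translate([385, 257, 0]) cube([49, 49, 371]);
translate([385, 529, 0]) cube([49, 49, 371]);
translate([1790, 257, 0]) cube([49, 49, 371]);
translate([1790, 529, 0]) cube([49, 49, 371]);


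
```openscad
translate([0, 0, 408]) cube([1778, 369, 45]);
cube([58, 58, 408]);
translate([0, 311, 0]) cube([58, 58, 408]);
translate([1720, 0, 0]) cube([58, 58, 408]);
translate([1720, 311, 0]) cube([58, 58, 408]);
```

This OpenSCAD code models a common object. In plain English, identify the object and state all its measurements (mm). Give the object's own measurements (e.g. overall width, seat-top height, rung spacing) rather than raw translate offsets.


A long wooden bench with a 1778 mm (x) × 369 mm (y) seat, 45 mm thick, its top surface 453 mm above the floor. Four 58 mm square legs at the seat corners, flush with the edges, run from z = 0 to the seat underside.


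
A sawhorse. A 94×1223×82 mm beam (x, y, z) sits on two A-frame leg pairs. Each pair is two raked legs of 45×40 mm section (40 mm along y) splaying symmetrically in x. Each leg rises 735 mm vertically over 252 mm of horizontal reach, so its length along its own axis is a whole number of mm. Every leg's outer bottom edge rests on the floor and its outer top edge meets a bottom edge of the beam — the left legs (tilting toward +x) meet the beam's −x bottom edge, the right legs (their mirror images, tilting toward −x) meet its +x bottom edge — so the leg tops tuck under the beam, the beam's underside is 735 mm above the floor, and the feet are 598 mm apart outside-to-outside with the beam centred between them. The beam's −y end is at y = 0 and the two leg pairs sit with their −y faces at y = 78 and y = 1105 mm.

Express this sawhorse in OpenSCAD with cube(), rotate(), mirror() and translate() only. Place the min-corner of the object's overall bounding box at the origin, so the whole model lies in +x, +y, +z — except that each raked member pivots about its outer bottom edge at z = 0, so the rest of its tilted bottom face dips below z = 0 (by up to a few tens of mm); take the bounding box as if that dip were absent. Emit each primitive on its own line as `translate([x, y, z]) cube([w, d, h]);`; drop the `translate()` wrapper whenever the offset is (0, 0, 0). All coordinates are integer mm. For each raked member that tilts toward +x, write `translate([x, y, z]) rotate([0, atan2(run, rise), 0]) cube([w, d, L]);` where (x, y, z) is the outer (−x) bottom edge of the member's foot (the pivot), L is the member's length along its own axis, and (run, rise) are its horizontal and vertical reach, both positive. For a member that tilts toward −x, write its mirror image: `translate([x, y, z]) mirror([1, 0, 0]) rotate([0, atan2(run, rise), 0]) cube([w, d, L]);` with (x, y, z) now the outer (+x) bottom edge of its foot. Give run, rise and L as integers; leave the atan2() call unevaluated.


translate([252, 0, 735]) cube([94, 1223, 82]);
translate([0, 78, 0]) rotate([0, atan2(252, 735), 0]) cube([45, 40, 777]);
translate([598, 78, 0]) mirror([1, 0, 0]) rotate([0, atan2(252, 735), 0]) cube([45, 40, 777]);
translate([0, 1105, 0]) rotate([0, atan2(252, 735), 0]) cube([45, 40, 777]);
translate([598, 1105, 0]) mirror([1, 0, 0]) rotate([0, atan2(252, 735), 0]) cube([45, 40, 777]);


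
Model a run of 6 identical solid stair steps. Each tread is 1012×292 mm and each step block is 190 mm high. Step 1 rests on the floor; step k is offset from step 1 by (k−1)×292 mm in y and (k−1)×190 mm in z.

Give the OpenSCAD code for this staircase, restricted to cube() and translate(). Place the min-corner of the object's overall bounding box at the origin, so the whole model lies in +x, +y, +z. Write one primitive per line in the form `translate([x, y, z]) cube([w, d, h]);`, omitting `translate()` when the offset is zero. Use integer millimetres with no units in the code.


cube([1012, 292, 190]);
translate([0, 292, 190]) cube([1012, 292, 190]);
translate([0, 584, 380]) cube([1012, 292, 190]);
translate([0, 876, 570]) cube([1012, 292, 190]);
translate([0, 1168, 760]) cube([1012, 292, 190]);
translate([0, 1460, 950]) cube([1012, 292, 190]);


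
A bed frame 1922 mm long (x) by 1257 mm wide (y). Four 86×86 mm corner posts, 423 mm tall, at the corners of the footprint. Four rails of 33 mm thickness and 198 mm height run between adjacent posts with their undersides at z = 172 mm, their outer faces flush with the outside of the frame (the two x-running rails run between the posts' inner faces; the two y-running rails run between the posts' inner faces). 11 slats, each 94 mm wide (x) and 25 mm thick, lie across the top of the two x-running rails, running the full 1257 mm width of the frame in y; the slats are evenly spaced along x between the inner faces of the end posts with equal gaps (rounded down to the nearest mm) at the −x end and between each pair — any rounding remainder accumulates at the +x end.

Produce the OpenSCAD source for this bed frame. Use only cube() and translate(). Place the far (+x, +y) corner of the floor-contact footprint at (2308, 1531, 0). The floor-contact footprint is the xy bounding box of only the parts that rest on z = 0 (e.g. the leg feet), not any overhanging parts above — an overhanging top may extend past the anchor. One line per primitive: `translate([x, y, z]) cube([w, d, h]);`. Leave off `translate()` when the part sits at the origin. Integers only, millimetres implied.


// slat z = rail_z + rail_h = 172 + 198 = 370
// slat gap = ⌊(1750 − 11·94) / 12⌋ = 59
translate([386, 274, 0]) cube([86, 86, 423]);
translate([386, 1445, 0]) cube([86, 86, 423]);
translate([2222, 274, 0]) cube([86, 86, 423]);
translate([2222, 1445, 0]) cube([86, 86, 423]);
translate([472, 274, 172]) cube([1750, 33, 198]);
translate([472, 1498, 172]) cube([1750, 33, 198]);
translate([386, 360, 172]) cube([33, 1085, 198]);
translate([2275, 360, 172]) cube([33, 1085, 198]);
translate([531, 274, 370]) cube([94, 1257, 25]);
translate([684, 274, 370]) cube([94, 1257, 25]);
translate([837, 274, 370]) cube([94, 1257, 25]);
translate([990, 274, 370]) cube([94, 1257, 25]);
translate([1143, 274, 370]) cube([94, 1257, 25]);
translate([1296, 274, 370]) cube([94, 1257, 25]);
translate([1449, 274, 370]) cube([94, 1257, 25]);
translate([1602, 274, 370]) cube([94, 1257, 25]);
translate([1755, 274, 370]) cube([94, 1257, 25]);
translate([1908, 274, 370]) cube([94, 1257, 25]);
translate([2061, 274, 370]) cube([94, 1257, 25]);


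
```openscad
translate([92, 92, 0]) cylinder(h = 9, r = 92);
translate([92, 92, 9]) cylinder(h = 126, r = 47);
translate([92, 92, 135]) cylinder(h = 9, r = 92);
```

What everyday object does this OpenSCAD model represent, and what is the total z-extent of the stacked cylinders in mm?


A spool. The overall height is 144 mm.

Three coaxial cylinders, large–small–large — a spool. Two 9 mm flanges and a 126 mm core give 9 + 126 + 9 = 144 mm.


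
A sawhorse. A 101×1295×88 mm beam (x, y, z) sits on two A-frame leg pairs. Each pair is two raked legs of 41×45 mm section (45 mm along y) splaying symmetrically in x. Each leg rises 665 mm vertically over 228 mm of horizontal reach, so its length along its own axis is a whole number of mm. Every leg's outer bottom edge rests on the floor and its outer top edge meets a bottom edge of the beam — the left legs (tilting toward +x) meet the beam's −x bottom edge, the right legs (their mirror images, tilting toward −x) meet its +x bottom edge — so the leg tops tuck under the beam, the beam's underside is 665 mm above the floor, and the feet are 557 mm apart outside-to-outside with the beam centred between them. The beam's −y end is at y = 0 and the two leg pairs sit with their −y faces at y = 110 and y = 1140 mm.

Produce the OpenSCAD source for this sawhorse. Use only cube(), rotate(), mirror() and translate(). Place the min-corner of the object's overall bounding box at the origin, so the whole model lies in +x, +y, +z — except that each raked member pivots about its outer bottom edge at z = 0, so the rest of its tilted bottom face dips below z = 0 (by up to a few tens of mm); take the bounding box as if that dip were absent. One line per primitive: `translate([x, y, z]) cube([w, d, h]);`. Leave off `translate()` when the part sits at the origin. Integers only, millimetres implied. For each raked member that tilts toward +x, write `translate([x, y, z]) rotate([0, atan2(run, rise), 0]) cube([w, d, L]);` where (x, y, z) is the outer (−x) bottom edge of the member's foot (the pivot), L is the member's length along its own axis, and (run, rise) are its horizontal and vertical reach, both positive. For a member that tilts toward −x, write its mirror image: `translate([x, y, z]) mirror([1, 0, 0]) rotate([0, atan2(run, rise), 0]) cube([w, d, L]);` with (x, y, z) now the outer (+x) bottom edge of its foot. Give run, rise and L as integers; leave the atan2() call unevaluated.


translate([228, 0, 665]) cube([101, 1295, 88]);
translate([0, 110, 0]) rotate([0, atan2(228, 665), 0]) cube([41, 45, 703]);
translate([557, 110, 0]) mirror([1, 0, 0]) rotate([0, atan2(228, 665), 0]) cube([41, 45, 703]);
translate([0, 1140, 0]) rotate([0, atan2(228, 665), 0]) cube([41, 45, 703]);
translate([557, 1140, 0]) mirror([1, 0, 0]) rotate([0, atan2(228, 665), 0]) cube([41, 45, 703]);


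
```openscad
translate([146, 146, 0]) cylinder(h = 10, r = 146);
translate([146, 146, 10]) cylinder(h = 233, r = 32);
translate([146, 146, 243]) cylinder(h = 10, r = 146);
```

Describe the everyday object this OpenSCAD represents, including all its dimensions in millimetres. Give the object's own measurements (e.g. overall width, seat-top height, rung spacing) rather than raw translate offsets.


A spool: two coaxial disc flanges of radius 146 mm and thickness 10 mm, joined by a core cylinder of radius 32 mm and height 233 mm. The lower flange rests on z = 0 and the three cylinders share a vertical axis.


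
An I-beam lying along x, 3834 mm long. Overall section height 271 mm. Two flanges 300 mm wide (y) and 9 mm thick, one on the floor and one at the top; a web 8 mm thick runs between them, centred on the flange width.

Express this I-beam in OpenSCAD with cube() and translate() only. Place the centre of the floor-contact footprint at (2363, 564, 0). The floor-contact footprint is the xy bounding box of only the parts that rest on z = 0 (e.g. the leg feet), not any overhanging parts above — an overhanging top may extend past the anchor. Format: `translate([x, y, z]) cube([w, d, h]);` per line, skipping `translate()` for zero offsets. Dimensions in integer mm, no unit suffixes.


translate([446, 414, 0]) cube([3834, 300, 9]);
translate([446, 560, 9]) cube([3834, 8, 253]);
translate([446, 414, 262]) cube([3834, 300, 9]);


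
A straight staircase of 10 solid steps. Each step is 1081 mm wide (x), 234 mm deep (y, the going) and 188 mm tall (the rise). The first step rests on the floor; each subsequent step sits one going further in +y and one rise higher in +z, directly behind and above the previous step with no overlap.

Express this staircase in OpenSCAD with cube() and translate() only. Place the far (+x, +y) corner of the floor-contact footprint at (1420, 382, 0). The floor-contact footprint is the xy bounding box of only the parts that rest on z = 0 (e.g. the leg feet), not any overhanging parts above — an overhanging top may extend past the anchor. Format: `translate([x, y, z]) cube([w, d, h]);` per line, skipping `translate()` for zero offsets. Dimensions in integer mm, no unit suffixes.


translate([339, 148, 0]) cube([1081, 234, 188]);
translate([339, 382, 188]) cube([1081, 234, 188]);
translate([339, 616, 376]) cube([1081, 234, 188]);
translate([339, 850, 564]) cube([1081, 234, 188]);
translate([339, 1084, 752]) cube([1081, 234, 188]);
translate([339, 1318, 940]) cube([1081, 234, 188]);
translate([339, 1552, 1128]) cube([1081, 234, 188]);
translate([339, 1786, 1316]) cube([1081, 234, 188]);
translate([339, 2020, 1504]) cube([1081, 234, 188]);
translate([339, 2254, 1692]) cube([1081, 234, 188]);


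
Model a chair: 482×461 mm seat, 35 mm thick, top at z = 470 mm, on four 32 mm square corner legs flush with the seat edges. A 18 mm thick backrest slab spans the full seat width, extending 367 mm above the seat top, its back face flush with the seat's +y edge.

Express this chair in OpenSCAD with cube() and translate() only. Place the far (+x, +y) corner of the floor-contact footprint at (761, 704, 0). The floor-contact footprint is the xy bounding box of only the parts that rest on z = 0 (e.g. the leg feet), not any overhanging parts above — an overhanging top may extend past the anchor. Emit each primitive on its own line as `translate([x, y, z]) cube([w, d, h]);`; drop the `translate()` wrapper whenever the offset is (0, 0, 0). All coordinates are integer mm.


// leg_h = 470 - 35 = 435
translate([279, 243, 435]) cube([482, 461, 35]);
translate([279, 243, 0]) cube([32, 32, 435]);
translate([729, 243, 0]) cube([32, 32, 435]);
translate([279, 672, 0]) cube([32, 32, 435]);
translate([729, 672, 0]) cube([32, 32, 435]);
translate([279, 686, 470]) cube([482, 18, 367]);


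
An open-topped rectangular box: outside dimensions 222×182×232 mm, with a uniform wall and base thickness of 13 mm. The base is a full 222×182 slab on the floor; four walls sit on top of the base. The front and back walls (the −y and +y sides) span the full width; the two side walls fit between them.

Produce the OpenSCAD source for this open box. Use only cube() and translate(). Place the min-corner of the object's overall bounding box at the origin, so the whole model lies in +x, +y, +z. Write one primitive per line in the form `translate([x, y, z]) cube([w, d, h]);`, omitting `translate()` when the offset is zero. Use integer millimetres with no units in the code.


cube([222, 182, 13]);
translate([0, 0, 13]) cube([222, 13, 219]);
translate([0, 169, 13]) cube([222, 13, 219]);
translate([0, 13, 13]) cube([13, 156, 219]);
translate([209, 13, 13]) cube([13, 156, 219]);


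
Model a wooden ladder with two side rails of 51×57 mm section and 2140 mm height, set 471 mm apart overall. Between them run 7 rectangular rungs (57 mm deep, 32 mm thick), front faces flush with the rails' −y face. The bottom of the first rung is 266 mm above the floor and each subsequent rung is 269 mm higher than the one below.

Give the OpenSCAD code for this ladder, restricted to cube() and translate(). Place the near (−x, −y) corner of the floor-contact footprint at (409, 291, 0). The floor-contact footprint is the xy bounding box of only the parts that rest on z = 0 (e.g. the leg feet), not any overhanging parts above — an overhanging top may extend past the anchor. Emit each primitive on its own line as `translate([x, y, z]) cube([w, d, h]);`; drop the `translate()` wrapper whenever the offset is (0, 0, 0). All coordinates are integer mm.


translate([409, 291, 0]) cube([51, 57, 2140]);
translate([829, 291, 0]) cube([51, 57, 2140]);
translate([460, 291, 266]) cube([369, 57, 32]);
translate([460, 291, 535]) cube([369, 57, 32]);
translate([460, 291, 804]) cube([369, 57, 32]);
translate([460, 291, 1073]) cube([369, 57, 32]);
translate([460, 291, 1342]) cube([369, 57, 32]);
translate([460, 291, 1611]) cube([369, 57, 32]);
translate([460, 291, 1880]) cube([369, 57, 32]);


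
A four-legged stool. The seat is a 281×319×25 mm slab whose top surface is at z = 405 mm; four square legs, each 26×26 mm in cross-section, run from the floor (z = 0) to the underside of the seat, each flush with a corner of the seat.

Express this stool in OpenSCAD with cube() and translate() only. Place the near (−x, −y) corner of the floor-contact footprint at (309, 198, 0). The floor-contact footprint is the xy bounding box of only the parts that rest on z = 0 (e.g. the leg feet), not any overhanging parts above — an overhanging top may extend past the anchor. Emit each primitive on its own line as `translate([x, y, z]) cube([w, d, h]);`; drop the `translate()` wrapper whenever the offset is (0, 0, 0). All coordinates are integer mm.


// leg_h = 405 - 25 = 380
translate([309, 198, 380]) cube([281, 319, 25]);
translate([309, 198, 0]) cube([26, 26, 380]);
translate([564, 198, 0]) cube([26, 26, 380]);
translate([309, 491, 0]) cube([26, 26, 380]);
translate([564, 491, 0]) cube([26, 26, 380]);


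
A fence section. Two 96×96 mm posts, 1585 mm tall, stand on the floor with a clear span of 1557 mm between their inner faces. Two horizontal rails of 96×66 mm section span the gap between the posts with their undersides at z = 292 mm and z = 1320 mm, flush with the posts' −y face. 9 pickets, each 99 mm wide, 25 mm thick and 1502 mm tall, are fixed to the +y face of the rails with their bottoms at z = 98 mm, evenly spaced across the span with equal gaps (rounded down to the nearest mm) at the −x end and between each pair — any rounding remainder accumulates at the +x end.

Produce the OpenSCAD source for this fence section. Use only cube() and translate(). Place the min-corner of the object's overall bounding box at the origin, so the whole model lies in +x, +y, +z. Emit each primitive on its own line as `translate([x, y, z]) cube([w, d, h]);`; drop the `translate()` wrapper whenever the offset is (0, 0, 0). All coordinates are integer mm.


cube([96, 96, 1585]);
translate([1653, 0, 0]) cube([96, 96, 1585]);
translate([96, 0, 292]) cube([1557, 96, 66]);
translate([96, 0, 1320]) cube([1557, 96, 66]);
translate([162, 96, 98]) cube([99, 25, 1502]);
translate([327, 96, 98]) cube([99, 25, 1502]);
translate([492, 96, 98]) cube([99, 25, 1502]);
translate([657, 96, 98]) cube([99, 25, 1502]);
translate([822, 96, 98]) cube([99, 25, 1502]);
translate([987, 96, 98]) cube([99, 25, 1502]);
translate([1152, 96, 98]) cube([99, 25, 1502]);
translate([1317, 96, 98]) cube([99, 25, 1502]);
translate([1482, 96, 98]) cube([99, 25, 1502]);


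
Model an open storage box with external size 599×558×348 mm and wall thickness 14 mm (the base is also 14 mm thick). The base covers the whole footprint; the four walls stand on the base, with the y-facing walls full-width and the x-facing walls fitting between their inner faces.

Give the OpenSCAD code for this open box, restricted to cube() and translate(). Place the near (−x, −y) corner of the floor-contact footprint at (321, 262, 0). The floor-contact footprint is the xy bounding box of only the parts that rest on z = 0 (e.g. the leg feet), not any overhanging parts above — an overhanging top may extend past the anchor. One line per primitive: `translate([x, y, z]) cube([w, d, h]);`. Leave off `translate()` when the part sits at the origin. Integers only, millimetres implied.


translate([321, 262, 0]) cube([599, 558, 14]);
translate([321, 262, 14]) cube([599, 14, 334]);
translate([321, 806, 14]) cube([599, 14, 334]);
translate([321, 276, 14]) cube([14, 530, 334]);
translate([906, 276, 14]) cube([14, 530, 334]);


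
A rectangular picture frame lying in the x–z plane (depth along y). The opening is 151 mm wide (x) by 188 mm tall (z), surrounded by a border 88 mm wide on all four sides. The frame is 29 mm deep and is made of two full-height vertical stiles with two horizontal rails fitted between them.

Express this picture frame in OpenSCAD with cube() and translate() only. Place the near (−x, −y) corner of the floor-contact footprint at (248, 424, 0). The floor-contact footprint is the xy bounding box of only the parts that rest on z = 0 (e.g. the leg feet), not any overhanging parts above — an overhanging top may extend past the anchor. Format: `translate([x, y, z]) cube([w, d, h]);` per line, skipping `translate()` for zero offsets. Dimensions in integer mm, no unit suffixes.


translate([248, 424, 0]) cube([88, 29, 364]);
translate([487, 424, 0]) cube([88, 29, 364]);
translate([336, 424, 0]) cube([151, 29, 88]);
translate([336, 424, 276]) cube([151, 29, 88]);
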